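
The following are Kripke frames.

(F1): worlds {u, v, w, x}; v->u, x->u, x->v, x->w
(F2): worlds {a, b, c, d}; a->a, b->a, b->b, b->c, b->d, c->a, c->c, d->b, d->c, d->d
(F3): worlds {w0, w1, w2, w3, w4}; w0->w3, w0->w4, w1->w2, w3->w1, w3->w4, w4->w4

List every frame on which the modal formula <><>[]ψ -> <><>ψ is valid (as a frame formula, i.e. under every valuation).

This is the axiom for a generalized confluence (Geach) condition; its first-order frame correspondent is forall x forall y (x R^2 y -> exists w (yRw & x R^2 w)).
(F1): fails — xR²u but no t with uRt and xR²t.
(F2): condition met.
(F3): fails — w0R²w1 but no w with w1Rw and w0R²w.
Valid on: (F2).

(F2)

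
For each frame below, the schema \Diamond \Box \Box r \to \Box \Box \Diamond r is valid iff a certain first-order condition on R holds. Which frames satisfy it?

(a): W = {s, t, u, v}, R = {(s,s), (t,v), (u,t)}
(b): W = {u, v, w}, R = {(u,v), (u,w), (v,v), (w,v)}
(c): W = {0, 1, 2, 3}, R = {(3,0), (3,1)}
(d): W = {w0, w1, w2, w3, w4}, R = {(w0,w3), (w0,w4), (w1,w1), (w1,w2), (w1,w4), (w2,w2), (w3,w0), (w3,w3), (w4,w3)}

(b), (c)

This is the axiom for a generalized confluence (Geach) condition; its first-order frame correspondent is \forall x \forall y \forall z ((xRy \wedge x R^2 z) \to \exists w (y R^2 w \wedge zRw)).
(a): fails — uRt, uR²v but no w with tR²w and vRw.
(b): satisfies the condition.
(c): satisfies the condition.
(d): fails — w1Rw2, w1R²w3 but no w with w2R²w and w3Rw.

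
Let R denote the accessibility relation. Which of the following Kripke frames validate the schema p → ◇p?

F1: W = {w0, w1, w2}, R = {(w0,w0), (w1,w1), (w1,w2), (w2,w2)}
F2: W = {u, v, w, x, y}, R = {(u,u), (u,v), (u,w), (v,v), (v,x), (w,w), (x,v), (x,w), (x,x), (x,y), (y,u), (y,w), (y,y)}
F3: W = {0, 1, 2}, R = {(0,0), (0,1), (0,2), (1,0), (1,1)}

F1, F2

The schema corresponds to reflexivity: ∀x Rxx.
F1: condition met.
F2: condition met.
F3: fails — world 2 does not see itself.
Valid on: F1, F2.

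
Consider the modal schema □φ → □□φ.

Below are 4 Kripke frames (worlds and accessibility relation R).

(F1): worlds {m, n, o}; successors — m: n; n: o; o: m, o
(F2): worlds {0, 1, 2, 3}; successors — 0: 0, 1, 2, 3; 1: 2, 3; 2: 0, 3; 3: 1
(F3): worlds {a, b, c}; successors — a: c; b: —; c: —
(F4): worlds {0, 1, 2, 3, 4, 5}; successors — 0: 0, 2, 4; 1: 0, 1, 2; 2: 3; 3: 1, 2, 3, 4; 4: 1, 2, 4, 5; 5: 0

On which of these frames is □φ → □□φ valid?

The schema corresponds to transitivity: ∀x ∀y ∀z (Rxy ∧ Ryz → Rxz).
(F1): fails — Rno and Rom but not Rnm.
(F2): fails — R12 and R20 but not R10.
(F3): ✓.
(F4): fails — R10 and R04 but not R14.
Valid on: (F3).

(F3)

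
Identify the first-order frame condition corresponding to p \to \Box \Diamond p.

Suppose p→□◇p is valid. Take Rxy and set V(p)={x}. Then p at x, so □◇p at x, so ◇p at y, so some z with Ryz has p; z=x, i.e. Ryx.
Conversely, any frame satisfying \forall x \forall y (Rxy \to Ryx) validates the schema.
Frame condition: \forall x \forall y (Rxy \to Ryx).

symmetry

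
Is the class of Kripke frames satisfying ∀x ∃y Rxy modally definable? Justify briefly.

Yes — defined by □q → ◇q

This is a Sahlqvist condition; the D axiom □q → ◇q defines it.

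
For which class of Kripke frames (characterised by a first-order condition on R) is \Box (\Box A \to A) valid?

This schema is the T□ axiom.
Its frame correspondent is shift-reflexivity — \forall x \forall y (Rxy \to Ryy).

shift-reflexivity: \forall x \forall y (Rxy \to Ryy)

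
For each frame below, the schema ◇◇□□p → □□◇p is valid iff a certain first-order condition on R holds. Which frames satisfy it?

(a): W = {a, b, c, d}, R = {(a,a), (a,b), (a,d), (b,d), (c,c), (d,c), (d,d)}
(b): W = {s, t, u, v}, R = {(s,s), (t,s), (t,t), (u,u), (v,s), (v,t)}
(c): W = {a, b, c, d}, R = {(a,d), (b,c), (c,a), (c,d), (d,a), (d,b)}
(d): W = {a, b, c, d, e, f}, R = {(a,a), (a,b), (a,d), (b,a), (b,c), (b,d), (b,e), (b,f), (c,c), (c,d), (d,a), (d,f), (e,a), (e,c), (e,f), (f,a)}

(b), (d)

Frame correspondent (Sahlqvist): ∀x ∀y ∀z ((xR²y ∧ xR²z) → ∃w (yR²w ∧ zRw)) — i.e. a generalized confluence (Geach) condition.
(a): fails — aR²c, aR²a but no w with cR²w and aRw.
(b): condition met.
(c): fails — aR²a, aR²a but no w with aR²w and aRw.
(d): condition met.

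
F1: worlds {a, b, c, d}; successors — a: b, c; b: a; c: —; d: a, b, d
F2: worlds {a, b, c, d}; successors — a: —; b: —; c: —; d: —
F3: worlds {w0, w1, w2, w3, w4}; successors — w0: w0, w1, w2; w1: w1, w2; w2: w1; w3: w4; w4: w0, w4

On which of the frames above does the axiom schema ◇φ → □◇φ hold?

F2

Frame correspondent (Sahlqvist): ∀x ∀y ∀z (Rxy ∧ Rxz → Ryz) — i.e. the Euclidean property.
F1: fails — Rab and Rab but not Rbb.
F2: condition met.
F3: fails — Rw0w1 and Rw0w0 but not Rw1w0.
Valid on: F2.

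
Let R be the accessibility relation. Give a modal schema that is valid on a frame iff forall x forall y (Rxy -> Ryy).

□(□r → r)

The condition is shift-reflexivity. The T□ schema □(□r → r) defines it.
Suppose □(□r→r) is valid. Take Rxy and set V(r)={w : Ryw}. Then at y, □r holds; since □(□r→r) at x, □r→r at y, so r at y, i.e. Ryy.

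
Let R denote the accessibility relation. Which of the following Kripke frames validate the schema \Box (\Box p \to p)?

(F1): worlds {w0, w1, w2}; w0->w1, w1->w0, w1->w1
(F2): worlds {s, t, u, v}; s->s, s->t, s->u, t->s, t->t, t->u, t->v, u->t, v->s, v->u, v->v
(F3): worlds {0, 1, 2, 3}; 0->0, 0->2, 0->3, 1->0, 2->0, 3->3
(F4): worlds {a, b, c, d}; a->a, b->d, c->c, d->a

This is the axiom for shift-reflexivity; its first-order frame correspondent is \forall x \forall y (Rxy \to Ryy).
(F1): fails — Rw1w0 but not Rw0w0.
(F2): fails — Rvu but not Ruu.
(F3): fails — R02 but not R22.
(F4): fails — Rbd but not Rdd.
Valid on no frame.

none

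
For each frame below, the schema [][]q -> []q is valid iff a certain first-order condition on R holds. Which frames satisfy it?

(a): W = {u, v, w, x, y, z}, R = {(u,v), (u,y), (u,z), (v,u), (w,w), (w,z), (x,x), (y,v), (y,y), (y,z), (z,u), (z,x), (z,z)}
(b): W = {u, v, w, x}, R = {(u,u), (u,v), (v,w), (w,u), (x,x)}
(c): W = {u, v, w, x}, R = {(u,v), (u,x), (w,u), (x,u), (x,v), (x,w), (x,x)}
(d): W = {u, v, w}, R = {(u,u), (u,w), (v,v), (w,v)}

(d)

Frame correspondent (Sahlqvist): forall x forall y (Rxy -> exists z (Rxz & Rzy)) — i.e. density.
(a): fails — Rvu but no t with Rvt and Rtu.
(b): fails — Rvw but no z with Rvz and Rzw.
(c): fails — Rwu but no z with Rwz and Rzu.
(d): holds.
Valid on: (d).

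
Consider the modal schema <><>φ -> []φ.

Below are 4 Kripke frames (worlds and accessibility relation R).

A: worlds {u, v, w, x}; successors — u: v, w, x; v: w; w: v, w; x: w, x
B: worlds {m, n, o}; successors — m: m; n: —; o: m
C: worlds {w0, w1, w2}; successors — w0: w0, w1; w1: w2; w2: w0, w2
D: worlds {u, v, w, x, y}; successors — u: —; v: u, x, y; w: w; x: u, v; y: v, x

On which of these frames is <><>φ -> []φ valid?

B

The schema corresponds to a generalized confluence (Geach) condition: forall x forall y forall z ((x R^2 y & xRz) -> exists w (y = w & z = w)).
A: fails — uR²v, uRw but v ≠ w.
B: condition met.
C: fails — w0R²w0, w0Rw1 but w0 ≠ w1.
D: fails — vR²u, vRx but u ≠ x.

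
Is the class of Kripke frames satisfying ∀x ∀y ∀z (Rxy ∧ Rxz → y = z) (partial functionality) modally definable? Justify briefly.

Definable; ◇p → □p defines it

This is a Sahlqvist condition; the CD axiom ◇p → □p defines it.
Suppose ◇p→□p is valid. Take Rxy, Rxz and set V(p)={y}. Then ◇p at x, so □p at x, so p at z, i.e. z=y.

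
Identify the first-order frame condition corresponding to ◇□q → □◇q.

Suppose ◇□q→□◇q is valid. Take Rxy, Rxz and set V(q)={w : Ryw}. Then □q at y so ◇□q at x, so □◇q at x, so ◇q at z, giving w with Rzw and Ryw.

convergence: ∀x ∀y ∀z (Rxy ∧ Rxz → ∃w (Ryw ∧ Rzw))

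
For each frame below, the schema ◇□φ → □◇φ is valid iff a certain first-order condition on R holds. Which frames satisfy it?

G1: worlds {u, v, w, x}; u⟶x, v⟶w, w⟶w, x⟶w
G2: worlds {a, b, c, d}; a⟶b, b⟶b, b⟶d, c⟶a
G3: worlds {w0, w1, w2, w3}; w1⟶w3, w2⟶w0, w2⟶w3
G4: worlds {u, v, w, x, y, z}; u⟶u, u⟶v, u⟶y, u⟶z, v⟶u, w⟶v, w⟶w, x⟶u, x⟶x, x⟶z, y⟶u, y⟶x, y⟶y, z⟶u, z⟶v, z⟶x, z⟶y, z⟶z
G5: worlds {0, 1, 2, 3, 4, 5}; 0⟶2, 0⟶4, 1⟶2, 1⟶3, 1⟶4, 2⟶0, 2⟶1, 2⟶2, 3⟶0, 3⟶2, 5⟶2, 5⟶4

G1

The schema corresponds to convergence: ∀x ∀y ∀z (Rxy ∧ Rxz → ∃w (Ryw ∧ Rzw)).
G1: condition met.
G2: fails — Rbd and Rbd but d and d have no common successor.
G3: fails — Rw1w3 and Rw1w3 but w3 and w3 have no common successor.
G4: fails — Rww and Rwv but w and v have no common successor.
G5: fails — R02 and R04 but 2 and 4 have no common successor.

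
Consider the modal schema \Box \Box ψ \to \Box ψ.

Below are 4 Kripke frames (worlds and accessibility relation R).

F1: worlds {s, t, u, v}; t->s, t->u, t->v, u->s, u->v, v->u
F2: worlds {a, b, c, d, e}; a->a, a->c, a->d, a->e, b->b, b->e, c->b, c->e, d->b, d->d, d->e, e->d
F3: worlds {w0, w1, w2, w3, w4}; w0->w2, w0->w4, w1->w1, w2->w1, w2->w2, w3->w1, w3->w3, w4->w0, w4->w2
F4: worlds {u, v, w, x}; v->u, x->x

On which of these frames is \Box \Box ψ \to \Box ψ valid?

This is the axiom for density; its first-order frame correspondent is \forall x \forall y (Rxy \to \exists z (Rxz \wedge Rzy)).
F1: fails — Ruv but no z with Ruz and Rzv.
F2: satisfies the condition.
F3: fails — Rw0w4 but no z with Rw0z and Rzw4.
F4: fails — Rvu but no z with Rvz and Rzu.

F2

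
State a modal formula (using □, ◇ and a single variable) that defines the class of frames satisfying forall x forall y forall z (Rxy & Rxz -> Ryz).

◇q → □◇q

The condition is the Euclidean property. The 5 schema ◇q → □◇q defines it.
Suppose ◇q→□◇q is valid. Take Rxy, Rxz and set V(q)={y}. Then ◇q at x, so □◇q at x, so ◇q at z, so some w with Rzw has q; w=y, i.e. Rzy. By symmetry of the argument, Ryz.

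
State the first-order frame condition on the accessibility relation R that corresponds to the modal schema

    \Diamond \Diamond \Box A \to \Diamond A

This is a Sahlqvist (Geach-type) schema ◇^2□^1A → □^0◇^1A.
Minimal-valuation argument: fix x; take any y with xR^2y and any z with xR^0z. Set V(A) to the set of worlds R-reachable from y in exactly 1 step. Then □^1A holds at y, so the antecedent holds at x; validity forces ◇^1A at z, giving a w with zR^1w and yR^1w.
First-order correspondent: \forall x \forall y (x R^2 y \to \exists w (yRw \wedge xRw)).

\forall x \forall y (x R^2 y \to \exists w (yRw \wedge xRw))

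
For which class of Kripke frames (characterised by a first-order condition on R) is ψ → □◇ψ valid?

Symmetry

Suppose ψ→□◇ψ is valid. Take Rxy and set V(ψ)={x}. Then ψ at x, so □◇ψ at x, so ◇ψ at y, so some z with Ryz has ψ; z=x, i.e. Ryx.
Conversely, any frame satisfying ∀x ∀y (Rxy → Ryx) validates the schema.
Frame condition: ∀x ∀y (Rxy → Ryx).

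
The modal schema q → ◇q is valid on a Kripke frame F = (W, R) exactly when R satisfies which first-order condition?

Reflexivity

This is a form of the T axiom.
It corresponds to reflexivity: ∀x Rxx.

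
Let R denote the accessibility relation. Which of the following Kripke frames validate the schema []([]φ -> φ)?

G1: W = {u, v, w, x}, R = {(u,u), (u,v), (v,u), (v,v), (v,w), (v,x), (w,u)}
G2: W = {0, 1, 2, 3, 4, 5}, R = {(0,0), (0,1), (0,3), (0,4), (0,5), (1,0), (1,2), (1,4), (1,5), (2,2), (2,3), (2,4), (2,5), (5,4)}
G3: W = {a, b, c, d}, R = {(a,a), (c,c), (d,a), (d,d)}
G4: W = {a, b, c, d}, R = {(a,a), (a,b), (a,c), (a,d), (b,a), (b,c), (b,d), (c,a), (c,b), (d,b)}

G3

The schema corresponds to shift-reflexivity: forall x forall y (Rxy -> Ryy).
G1: fails — Rvw but not Rww.
G2: fails — R01 but not R11.
G3: condition met.
G4: fails — Rbc but not Rcc.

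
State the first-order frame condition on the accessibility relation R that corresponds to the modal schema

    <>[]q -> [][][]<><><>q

This is a Sahlqvist (Geach-type) schema ◇^1□^1q → □^3◇^3q.
Minimal-valuation argument: fix x; take any y with xR^1y and any z with xR^3z. Set V(q) to the set of worlds R-reachable from y in exactly 1 step. Then □^1q holds at y, so the antecedent holds at x; validity forces ◇^3q at z, giving a w with zR^3w and yR^1w.
First-order correspondent: forall x forall y forall z ((xRy & x R^3 z) -> exists w (yRw & z R^3 w)).

forall x forall y forall z ((xRy & x R^3 z) -> exists w (yRw & z R^3 w))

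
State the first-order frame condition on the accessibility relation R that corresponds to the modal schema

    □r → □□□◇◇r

∀x ∀z (xR³z → ∃w (xRw ∧ zR²w))

This is a Sahlqvist (Geach-type) schema ◇^0□^1r → □^3◇^2r.
First-order correspondent: ∀x ∀z (xR³z → ∃w (xRw ∧ zR²w)).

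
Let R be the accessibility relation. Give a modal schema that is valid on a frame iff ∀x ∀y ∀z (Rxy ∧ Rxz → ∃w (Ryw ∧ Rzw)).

◇□ψ → □◇ψ

This is convergence; the standard corresponding axiom is .2: ◇□ψ → □◇ψ.
Suppose ◇□ψ→□◇ψ is valid. Take Rxy, Rxz and set V(ψ)={w : Ryw}. Then □ψ at y so ◇□ψ at x, so □◇ψ at x, so ◇ψ at z, giving w with Rzw and Ryw.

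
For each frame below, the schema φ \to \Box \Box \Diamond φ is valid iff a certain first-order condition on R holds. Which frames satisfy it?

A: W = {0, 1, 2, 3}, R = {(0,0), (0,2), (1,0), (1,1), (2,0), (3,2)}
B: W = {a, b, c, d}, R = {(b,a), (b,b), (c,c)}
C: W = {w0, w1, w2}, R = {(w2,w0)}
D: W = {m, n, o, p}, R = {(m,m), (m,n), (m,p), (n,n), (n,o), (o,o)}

C

This is the axiom for a generalized confluence (Geach) condition; its first-order frame correspondent is \forall x \forall z (x R^2 z \to \exists w (x = w \wedge zRw)).
A: fails — 1R²0 but no w with 1=w and 0Rw.
B: fails — bR²a but no w with b=w and aRw.
C: ✓.
D: fails — mR²n but no w with m=w and nRw.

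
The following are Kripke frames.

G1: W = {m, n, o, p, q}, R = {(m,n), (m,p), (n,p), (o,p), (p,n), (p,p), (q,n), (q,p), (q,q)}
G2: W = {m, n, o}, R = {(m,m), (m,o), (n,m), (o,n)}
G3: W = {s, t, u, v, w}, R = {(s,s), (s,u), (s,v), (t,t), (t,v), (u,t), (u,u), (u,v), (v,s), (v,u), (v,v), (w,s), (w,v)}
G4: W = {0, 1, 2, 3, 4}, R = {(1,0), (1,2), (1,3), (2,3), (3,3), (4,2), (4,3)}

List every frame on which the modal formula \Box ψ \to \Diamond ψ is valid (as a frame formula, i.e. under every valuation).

The schema corresponds to seriality: \forall x \exists y Rxy.
G1: holds.
G2: holds.
G3: holds.
G4: fails — world 0 has no successor.

G1, G2, G3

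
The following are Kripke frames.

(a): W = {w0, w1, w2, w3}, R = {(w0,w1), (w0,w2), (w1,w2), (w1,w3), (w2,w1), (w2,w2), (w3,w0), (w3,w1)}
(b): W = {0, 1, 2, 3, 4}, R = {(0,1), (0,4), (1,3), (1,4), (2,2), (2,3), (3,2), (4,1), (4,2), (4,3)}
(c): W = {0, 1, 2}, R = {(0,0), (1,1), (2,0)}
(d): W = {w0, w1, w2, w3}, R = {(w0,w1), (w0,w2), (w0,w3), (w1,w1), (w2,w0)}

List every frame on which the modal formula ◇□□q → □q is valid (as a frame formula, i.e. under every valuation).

(c)

The schema corresponds to a generalized confluence (Geach) condition: ∀x ∀y ∀z ((xRy ∧ xRz) → ∃w (yR²w ∧ z = w)).
(a): fails — w3Rw0, w3Rw0 but no w with w0R²w and w0=w.
(b): fails — 0R1, 0R4 but no w with 1R²w and 4=w.
(c): condition met.
(d): fails — w0Rw1, w0Rw2 but no w with w1R²w and w2=w.
Valid on: (c).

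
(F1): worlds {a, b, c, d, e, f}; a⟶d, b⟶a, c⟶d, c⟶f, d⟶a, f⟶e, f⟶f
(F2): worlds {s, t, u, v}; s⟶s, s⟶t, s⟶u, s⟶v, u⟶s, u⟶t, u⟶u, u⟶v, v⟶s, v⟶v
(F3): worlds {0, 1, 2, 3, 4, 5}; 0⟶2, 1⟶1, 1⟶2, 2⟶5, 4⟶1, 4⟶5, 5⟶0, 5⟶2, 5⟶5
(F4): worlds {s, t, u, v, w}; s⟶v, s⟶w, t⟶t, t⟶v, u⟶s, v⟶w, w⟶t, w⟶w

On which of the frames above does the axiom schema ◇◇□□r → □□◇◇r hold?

The schema corresponds to a generalized confluence (Geach) condition: ∀x ∀y ∀z ((xR²y ∧ xR²z) → ∃w (yR²w ∧ zR²w)).
(F1): fails — cR²a, cR²e but no w with aR²w and eR²w.
(F2): fails — sR²s, sR²t but no w with sR²w and tR²w.
(F3): satisfies the condition.
(F4): satisfies the condition.
Valid on: (F3), (F4).

(F3), (F4)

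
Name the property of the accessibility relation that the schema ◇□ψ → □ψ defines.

This is a form of the 5 axiom.
It corresponds to the Euclidean property: ∀x ∀y ∀z (Rxy ∧ Rxz → Ryz).

the Euclidean property: ∀x ∀y ∀z (Rxy ∧ Rxz → Ryz)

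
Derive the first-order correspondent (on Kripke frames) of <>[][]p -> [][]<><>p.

This is a Sahlqvist (Geach-type) schema ◇^1□^2p → □^2◇^2p.
First-order correspondent: forall x forall y forall z ((xRy & x R^2 z) -> exists w (y R^2 w & z R^2 w)).

forall x forall y forall z ((xRy & x R^2 z) -> exists w (y R^2 w & z R^2 w))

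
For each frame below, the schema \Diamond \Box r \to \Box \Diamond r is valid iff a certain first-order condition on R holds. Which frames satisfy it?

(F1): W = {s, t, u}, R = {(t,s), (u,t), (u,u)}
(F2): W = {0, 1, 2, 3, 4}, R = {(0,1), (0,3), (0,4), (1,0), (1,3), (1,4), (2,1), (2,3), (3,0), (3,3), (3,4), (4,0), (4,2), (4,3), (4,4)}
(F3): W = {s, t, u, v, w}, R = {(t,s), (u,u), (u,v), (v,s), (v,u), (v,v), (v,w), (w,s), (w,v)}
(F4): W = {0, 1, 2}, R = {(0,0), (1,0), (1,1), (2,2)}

(F2), (F4)

The schema corresponds to convergence: \forall x \forall y \forall z (Rxy \wedge Rxz \to \exists w (Ryw \wedge Rzw)).
(F1): fails — Rts and Rts but s and s have no common successor.
(F2): satisfies the condition.
(F3): fails — Rts and Rts but s and s have no common successor.
(F4): satisfies the condition.
Valid on: (F2), (F4).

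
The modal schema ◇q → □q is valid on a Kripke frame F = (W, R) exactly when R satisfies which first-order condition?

This is the CD axiom.
It corresponds to partial functionality: ∀x ∀y ∀z (Rxy ∧ Rxz → y = z).

partial functionality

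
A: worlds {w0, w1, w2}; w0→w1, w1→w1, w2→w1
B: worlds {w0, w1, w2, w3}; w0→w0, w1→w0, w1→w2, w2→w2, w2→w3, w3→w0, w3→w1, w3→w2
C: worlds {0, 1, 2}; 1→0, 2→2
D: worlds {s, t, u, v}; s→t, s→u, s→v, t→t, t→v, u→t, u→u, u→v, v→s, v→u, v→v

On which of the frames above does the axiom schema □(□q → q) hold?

A

This is the axiom for shift-reflexivity; its first-order frame correspondent is ∀x ∀y (Rxy → Ryy).
A: holds.
B: fails — Rw3w1 but not Rw1w1.
C: fails — R10 but not R00.
D: fails — Rvs but not Rss.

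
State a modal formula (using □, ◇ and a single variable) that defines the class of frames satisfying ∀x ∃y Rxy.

□p → ◇p

This is seriality; the standard corresponding axiom is D: □p → ◇p.
Suppose □p→◇p is valid. At any x set V(p)=W. Then □p at x, so ◇p at x, so x has a successor.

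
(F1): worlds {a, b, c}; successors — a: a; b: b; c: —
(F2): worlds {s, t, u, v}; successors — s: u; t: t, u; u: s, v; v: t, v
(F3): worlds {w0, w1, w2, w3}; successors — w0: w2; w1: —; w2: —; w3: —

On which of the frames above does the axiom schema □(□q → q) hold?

(F1)

The schema corresponds to shift-reflexivity: ∀x ∀y (Rxy → Ryy).
(F1): ✓.
(F2): fails — Rus but not Rss.
(F3): fails — Rw0w2 but not Rw2w2.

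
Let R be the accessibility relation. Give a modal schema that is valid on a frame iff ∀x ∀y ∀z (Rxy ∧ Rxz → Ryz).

A defining formula is ◇s → □◇s (the 5 axiom).
Suppose ◇s→□◇s is valid. Take Rxy, Rxz and set V(s)={y}. Then ◇s at x, so □◇s at x, so ◇s at z, so some w with Rzw has s; w=y, i.e. Rzy. By symmetry of the argument, Ryz.

◇s → □◇s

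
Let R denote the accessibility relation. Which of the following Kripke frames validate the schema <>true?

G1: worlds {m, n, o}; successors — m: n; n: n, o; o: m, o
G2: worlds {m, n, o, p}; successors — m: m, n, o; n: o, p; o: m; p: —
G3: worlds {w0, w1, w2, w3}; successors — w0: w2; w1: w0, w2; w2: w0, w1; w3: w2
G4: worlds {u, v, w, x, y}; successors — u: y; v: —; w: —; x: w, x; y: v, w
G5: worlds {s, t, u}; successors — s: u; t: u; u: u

G1, G3, G5

This is the axiom for seriality; its first-order frame correspondent is forall x exists y Rxy.
G1: ✓.
G2: fails — world p has no successor.
G3: ✓.
G4: fails — world v has no successor.
G5: ✓.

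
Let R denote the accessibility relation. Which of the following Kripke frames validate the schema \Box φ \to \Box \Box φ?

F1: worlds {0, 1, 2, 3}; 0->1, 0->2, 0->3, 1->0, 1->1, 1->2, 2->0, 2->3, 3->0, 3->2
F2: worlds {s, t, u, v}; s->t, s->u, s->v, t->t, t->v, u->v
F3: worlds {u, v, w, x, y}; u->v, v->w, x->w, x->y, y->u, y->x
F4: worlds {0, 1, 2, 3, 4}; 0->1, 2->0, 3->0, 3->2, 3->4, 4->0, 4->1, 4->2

This is the axiom for transitivity; its first-order frame correspondent is \forall x \forall y \forall z (Rxy \wedge Ryz \to Rxz).
F1: fails — R10 and R03 but not R13.
F2: condition met.
F3: fails — Ruv and Rvw but not Ruw.
F4: fails — R34 and R41 but not R31.

F2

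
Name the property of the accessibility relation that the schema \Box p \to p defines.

Suppose □p→p is valid. At any x set V(p)={w : Rxw}. Then □p holds at x, so p holds at x, i.e. Rxx.
Conversely, any frame satisfying \forall x Rxx validates the schema.
Frame condition: \forall x Rxx.

Reflexivity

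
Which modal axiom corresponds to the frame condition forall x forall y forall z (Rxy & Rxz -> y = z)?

◇q → □q

This is partial functionality; the standard corresponding axiom is CD: ◇q → □q.
Suppose ◇q→□q is valid. Take Rxy, Rxz and set V(q)={y}. Then ◇q at x, so □q at x, so q at z, i.e. z=y.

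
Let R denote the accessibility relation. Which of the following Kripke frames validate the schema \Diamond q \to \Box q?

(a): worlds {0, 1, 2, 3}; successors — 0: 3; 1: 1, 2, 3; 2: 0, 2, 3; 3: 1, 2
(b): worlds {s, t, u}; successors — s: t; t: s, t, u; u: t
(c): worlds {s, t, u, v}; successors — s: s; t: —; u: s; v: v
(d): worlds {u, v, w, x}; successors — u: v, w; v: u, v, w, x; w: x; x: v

This is the axiom for partial functionality; its first-order frame correspondent is \forall x \forall y \forall z (Rxy \wedge Rxz \to y = z).
(a): fails — 1 sees both 1 and 2.
(b): fails — t sees both s and t.
(c): satisfies the condition.
(d): fails — u sees both v and w.
Valid on: (c).

(c)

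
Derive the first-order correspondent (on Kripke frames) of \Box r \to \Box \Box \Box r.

This is a Sahlqvist (Geach-type) schema ◇^0□^1r → □^3◇^0r.
First-order correspondent: \forall x \forall z (x R^3 z \to \exists w (xRw \wedge z = w)).

\forall x \forall z (x R^3 z \to \exists w (xRw \wedge z = w))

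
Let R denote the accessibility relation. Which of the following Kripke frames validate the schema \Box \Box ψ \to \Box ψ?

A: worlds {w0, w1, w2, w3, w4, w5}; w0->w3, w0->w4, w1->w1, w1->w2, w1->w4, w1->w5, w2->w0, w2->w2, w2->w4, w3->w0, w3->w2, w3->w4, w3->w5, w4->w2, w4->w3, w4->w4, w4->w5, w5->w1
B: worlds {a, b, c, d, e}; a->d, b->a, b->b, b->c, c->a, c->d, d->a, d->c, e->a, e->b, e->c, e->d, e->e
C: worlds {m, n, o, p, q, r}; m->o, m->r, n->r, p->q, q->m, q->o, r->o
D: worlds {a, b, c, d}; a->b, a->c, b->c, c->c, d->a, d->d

This is the axiom for density; its first-order frame correspondent is \forall x \forall y (Rxy \to \exists z (Rxz \wedge Rzy)).
A: satisfies the condition.
B: fails — Rdc but no z with Rdz and Rzc.
C: fails — Rnr but no z with Rnz and Rzr.
D: fails — Rab but no z with Raz and Rzb.
Valid on: A.

A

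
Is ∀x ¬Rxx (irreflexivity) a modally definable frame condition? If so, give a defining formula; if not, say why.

Not definable by any modal formula

If a class were modally definable it would be closed under surjective bounded morphisms (Goldblatt–Thomason).
The 3-cycle (worlds s,t,u with s→t→u→s) is irreflexive, and the map sending every world to a single reflexive point • is a surjective bounded morphism (forth: every edge maps to (•,•); back: every world has a successor). So any modal formula valid on the 3-cycle is also valid on the reflexive point, which is not irreflexive.
So the class is not modally definable.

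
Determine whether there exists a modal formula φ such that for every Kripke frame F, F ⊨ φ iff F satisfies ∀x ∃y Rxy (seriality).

The condition is seriality. A defining modal formula is □p → ◇p.

Definable; □p → ◇p defines it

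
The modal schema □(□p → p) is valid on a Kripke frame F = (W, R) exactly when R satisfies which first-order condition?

This schema is the T□ axiom.
It corresponds to shift-reflexivity: ∀x ∀y (Rxy → Ryy).

shift-reflexivity: ∀x ∀y (Rxy → Ryy)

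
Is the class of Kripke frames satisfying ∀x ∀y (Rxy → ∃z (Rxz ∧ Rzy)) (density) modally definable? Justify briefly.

Yes — defined by □□p → □p

Yes: it is density, defined by the C4 schema □□p → □p.
Suppose □□p→□p is valid. Take Rxy and set V(p)={w : xR²w}. Then □□p at x, so □p at x, so p at y, i.e. ∃z(Rxz∧Rzy).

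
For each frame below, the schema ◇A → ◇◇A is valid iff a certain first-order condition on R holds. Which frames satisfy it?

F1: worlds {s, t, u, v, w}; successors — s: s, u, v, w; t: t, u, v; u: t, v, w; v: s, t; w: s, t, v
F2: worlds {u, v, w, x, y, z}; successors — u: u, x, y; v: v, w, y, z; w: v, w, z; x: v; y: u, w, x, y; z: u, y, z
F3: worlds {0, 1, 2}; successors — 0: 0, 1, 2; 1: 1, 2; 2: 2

F2, F3

The schema corresponds to a generalized confluence (Geach) condition: ∀x ∀y (xRy → ∃w (y = w ∧ xR²w)).
F1: fails — uRw but no w* with w=w* and uR²w*.
F2: holds.
F3: holds.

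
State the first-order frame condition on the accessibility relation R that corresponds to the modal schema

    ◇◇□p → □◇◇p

∀x ∀y ∀z ((xR²y ∧ xRz) → ∃w (yRw ∧ zR²w))

This is a Sahlqvist (Geach-type) schema ◇^2□^1p → □^1◇^2p.
Minimal-valuation argument: fix x; take any y with xR^2y and any z with xR^1z. Set V(p) to the set of worlds R-reachable from y in exactly 1 step. Then □^1p holds at y, so the antecedent holds at x; validity forces ◇^2p at z, giving a w with zR^2w and yR^1w.
First-order correspondent: ∀x ∀y ∀z ((xR²y ∧ xRz) → ∃w (yRw ∧ zR²w)).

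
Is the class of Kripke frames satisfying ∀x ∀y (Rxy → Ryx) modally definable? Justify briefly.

Yes — defined by p → □◇p

The condition is symmetry. A defining modal formula is p → □◇p.
Suppose p→□◇p is valid. Take Rxy and set V(p)={x}. Then p at x, so □◇p at x, so ◇p at y, so some z with Ryz has p; z=x, i.e. Ryx.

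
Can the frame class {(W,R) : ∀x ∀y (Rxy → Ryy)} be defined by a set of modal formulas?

Definable; □(□r → r) defines it

This is a Sahlqvist condition; the T□ axiom □(□r → r) defines it.
Suppose □(□r→r) is valid. Take Rxy and set V(r)={w : Ryw}. Then at y, □r holds; since □(□r→r) at x, □r→r at y, so r at y, i.e. Ryy.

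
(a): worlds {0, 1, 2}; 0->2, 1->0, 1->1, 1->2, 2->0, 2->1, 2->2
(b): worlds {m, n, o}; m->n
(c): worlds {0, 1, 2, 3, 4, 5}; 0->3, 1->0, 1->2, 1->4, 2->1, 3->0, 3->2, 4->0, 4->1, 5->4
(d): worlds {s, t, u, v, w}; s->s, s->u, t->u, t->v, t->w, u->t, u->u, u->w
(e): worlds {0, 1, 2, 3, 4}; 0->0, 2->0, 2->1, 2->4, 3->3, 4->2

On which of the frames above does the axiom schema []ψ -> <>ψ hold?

(a), (c)

The schema corresponds to seriality: forall x exists y Rxy.
(a): satisfies the condition.
(b): fails — world n has no successor.
(c): satisfies the condition.
(d): fails — world v has no successor.
(e): fails — world 1 has no successor.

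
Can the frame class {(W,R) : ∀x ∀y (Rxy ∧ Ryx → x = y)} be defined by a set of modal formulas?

Not modally definable

Any modally definable frame class is closed under surjective bounded morphisms.
The 6-cycle (worlds 0,1,2,3,4,5 with 0→1→2→3→4→5→0) is antisymmetric. Sending even-indexed worlds to • and odd-indexed worlds to ∘ is a surjective bounded morphism onto the two-world frame with •↔∘, which is not antisymmetric.
So the class is not modally definable.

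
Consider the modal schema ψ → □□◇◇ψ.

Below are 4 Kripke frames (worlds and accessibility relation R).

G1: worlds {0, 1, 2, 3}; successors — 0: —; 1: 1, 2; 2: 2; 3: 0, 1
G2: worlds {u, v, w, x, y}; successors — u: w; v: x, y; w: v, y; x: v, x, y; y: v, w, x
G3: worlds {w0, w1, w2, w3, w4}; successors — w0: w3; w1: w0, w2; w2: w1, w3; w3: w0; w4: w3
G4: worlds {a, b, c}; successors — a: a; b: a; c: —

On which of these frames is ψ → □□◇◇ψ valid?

none

Frame correspondent (Sahlqvist): ∀x ∀z (xR²z → ∃w (x = w ∧ zR²w)) — i.e. a generalized confluence (Geach) condition.
G1: fails — 1R²2 but no w with 1=w and 2R²w.
G2: fails — uR²v but no t with u=t and vR²t.
G3: fails — w1R²w3 but no w with w1=w and w3R²w.
G4: fails — bR²a but no w with b=w and aR²w.
Valid on no frame.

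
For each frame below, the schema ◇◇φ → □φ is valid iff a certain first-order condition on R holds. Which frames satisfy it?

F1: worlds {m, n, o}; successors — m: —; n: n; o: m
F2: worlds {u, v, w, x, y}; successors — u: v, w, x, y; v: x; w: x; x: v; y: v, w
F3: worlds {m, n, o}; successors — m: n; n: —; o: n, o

This is the axiom for a generalized confluence (Geach) condition; its first-order frame correspondent is ∀x ∀y ∀z ((xR²y ∧ xRz) → ∃w (y = w ∧ z = w)).
F1: condition met.
F2: fails — uR²v, uRw but v ≠ w.
F3: fails — oR²n, oRo but n ≠ o.

F1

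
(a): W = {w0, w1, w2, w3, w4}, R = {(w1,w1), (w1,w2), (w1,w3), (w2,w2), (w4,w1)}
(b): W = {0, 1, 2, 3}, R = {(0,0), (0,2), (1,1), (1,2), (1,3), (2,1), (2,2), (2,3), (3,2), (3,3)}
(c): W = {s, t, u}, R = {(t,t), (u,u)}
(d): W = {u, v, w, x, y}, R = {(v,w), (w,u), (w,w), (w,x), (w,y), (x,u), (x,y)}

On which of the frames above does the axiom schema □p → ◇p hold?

(b)

Frame correspondent (Sahlqvist): ∀x ∃y Rxy — i.e. seriality.
(a): fails — world w0 has no successor.
(b): condition met.
(c): fails — world s has no successor.
(d): fails — world u has no successor.
Valid on: (b).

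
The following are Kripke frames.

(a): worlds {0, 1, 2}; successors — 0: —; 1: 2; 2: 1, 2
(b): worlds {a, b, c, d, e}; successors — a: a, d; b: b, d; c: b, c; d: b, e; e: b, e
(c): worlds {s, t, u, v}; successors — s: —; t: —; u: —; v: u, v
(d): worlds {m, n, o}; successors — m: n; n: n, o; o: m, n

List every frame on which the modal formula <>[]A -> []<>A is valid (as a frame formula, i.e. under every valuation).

Frame correspondent (Sahlqvist): forall x forall y forall z (Rxy & Rxz -> exists w (Ryw & Rzw)) — i.e. convergence.
(a): condition met.
(b): fails — Raa and Rad but a and d have no common successor.
(c): fails — Rvu and Rvu but u and u have no common successor.
(d): condition met.

(a), (d)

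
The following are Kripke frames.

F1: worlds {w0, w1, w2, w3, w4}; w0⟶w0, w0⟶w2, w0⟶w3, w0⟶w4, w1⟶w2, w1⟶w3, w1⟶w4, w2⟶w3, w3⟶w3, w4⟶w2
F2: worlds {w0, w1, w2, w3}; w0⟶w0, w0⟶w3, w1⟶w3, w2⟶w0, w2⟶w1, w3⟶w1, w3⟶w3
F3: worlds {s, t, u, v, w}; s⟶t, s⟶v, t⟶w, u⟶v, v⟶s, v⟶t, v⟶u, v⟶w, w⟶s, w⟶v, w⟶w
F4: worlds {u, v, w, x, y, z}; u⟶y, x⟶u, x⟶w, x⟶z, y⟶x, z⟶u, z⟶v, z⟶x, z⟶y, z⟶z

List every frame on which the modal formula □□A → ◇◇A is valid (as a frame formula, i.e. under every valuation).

F1, F2, F3

Frame correspondent (Sahlqvist): ∀x ∃w (xR²w ∧ xR²w) — i.e. a generalized confluence (Geach) condition.
F1: condition met.
F2: condition met.
F3: condition met.
F4: fails — at v but no t with vR²t and vR²t.
Valid on: F1, F2, F3.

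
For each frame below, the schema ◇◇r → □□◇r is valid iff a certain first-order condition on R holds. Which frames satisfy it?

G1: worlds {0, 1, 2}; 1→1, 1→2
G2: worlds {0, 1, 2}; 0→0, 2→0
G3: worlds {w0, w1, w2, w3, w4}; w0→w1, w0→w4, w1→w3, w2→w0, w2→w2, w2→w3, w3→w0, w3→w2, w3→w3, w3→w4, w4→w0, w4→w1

G2

This is the axiom for a generalized confluence (Geach) condition; its first-order frame correspondent is ∀x ∀y ∀z ((xR²y ∧ xR²z) → ∃w (y = w ∧ zRw)).
G1: fails — 1R²1, 1R²2 but no w with 1=w and 2Rw.
G2: holds.
G3: fails — w0R²w0, w0R²w0 but no w with w0=w and w0Rw.
Valid on: G2.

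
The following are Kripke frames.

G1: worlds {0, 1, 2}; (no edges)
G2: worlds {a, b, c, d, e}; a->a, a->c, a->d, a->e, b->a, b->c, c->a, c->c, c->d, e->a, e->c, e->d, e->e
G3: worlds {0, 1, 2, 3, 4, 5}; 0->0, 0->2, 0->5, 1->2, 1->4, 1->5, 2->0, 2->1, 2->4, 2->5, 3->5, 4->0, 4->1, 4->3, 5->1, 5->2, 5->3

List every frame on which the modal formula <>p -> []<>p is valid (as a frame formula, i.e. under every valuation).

Frame correspondent (Sahlqvist): forall x forall y forall z (Rxy & Rxz -> Ryz) — i.e. the Euclidean property.
G1: holds.
G2: fails — Rac and Rae but not Rce.
G3: fails — R02 and R02 but not R22.
Valid on: G1.

G1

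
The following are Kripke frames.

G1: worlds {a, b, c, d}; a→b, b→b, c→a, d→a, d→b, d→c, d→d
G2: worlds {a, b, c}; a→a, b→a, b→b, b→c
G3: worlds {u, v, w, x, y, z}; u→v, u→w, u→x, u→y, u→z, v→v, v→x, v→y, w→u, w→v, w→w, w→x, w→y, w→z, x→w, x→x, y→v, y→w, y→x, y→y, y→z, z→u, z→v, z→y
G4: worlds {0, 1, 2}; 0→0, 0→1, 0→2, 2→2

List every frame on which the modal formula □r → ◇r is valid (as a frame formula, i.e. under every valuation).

G1, G3

The schema corresponds to seriality: ∀x ∃y Rxy.
G1: holds.
G2: fails — world c has no successor.
G3: holds.
G4: fails — world 1 has no successor.
Valid on: G1, G3.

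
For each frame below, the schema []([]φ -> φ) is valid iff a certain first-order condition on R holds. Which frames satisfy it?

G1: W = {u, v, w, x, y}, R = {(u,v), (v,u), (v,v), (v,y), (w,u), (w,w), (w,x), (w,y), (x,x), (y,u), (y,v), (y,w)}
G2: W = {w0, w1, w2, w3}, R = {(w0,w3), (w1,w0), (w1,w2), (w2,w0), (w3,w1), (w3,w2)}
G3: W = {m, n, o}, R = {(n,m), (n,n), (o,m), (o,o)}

Frame correspondent (Sahlqvist): forall x forall y (Rxy -> Ryy) — i.e. shift-reflexivity.
G1: fails — Rwu but not Ruu.
G2: fails — Rw1w2 but not Rw2w2.
G3: fails — Rnm but not Rmm.

none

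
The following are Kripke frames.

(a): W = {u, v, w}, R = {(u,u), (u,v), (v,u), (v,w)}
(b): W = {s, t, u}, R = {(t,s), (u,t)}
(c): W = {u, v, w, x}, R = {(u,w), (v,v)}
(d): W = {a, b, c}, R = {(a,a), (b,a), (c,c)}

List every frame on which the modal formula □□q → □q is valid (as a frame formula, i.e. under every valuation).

(d)

This is the axiom for density; its first-order frame correspondent is ∀x ∀y (Rxy → ∃z (Rxz ∧ Rzy)).
(a): fails — Rvw but no z with Rvz and Rzw.
(b): fails — Rts but no z with Rtz and Rzs.
(c): fails — Ruw but no z with Ruz and Rzw.
(d): holds.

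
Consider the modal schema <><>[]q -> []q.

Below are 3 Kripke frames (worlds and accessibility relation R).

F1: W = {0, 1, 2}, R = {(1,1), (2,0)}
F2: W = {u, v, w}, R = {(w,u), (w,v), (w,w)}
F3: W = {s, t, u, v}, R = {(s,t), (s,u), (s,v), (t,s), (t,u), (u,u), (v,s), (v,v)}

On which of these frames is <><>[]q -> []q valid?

F1

This is the axiom for a generalized confluence (Geach) condition; its first-order frame correspondent is forall x forall y forall z ((x R^2 y & xRz) -> exists w (yRw & z = w)).
F1: condition met.
F2: fails — wR²u, wRu but no t with uRt and u=t.
F3: fails — sR²u, sRt but no w with uRw and t=w.
Valid on: F1.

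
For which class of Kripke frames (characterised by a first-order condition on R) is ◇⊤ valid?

seriality: ∀x ∃y Rxy

◇⊤ holds at w iff w has a successor, so frame-validity of ◇⊤ is exactly seriality. Equivalently via □p → ◇p:
Suppose □p→◇p is valid. At any x set V(p)=W. Then □p at x, so ◇p at x, so x has a successor.
The converse is a direct semantic check.
So the correspondent is seriality.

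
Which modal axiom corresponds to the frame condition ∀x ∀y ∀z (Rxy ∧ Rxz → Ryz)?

This is the Euclidean property; the standard corresponding axiom is 5: ◇ψ → □◇ψ.
Suppose ◇ψ→□◇ψ is valid. Take Rxy, Rxz and set V(ψ)={y}. Then ◇ψ at x, so □◇ψ at x, so ◇ψ at z, so some w with Rzw has ψ; w=y, i.e. Rzy. By symmetry of the argument, Ryz.

◇ψ → □◇ψ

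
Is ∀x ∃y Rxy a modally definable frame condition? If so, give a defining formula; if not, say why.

Yes: it is seriality, defined by the D schema □p → ◇p.

Definable; □p → ◇p defines it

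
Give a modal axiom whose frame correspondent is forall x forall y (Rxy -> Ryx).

s → □◇s

The condition is symmetry. The B schema s → □◇s defines it.
Suppose s→□◇s is valid. Take Rxy and set V(s)={x}. Then s at x, so □◇s at x, so ◇s at y, so some z with Ryz has s; z=x, i.e. Ryx.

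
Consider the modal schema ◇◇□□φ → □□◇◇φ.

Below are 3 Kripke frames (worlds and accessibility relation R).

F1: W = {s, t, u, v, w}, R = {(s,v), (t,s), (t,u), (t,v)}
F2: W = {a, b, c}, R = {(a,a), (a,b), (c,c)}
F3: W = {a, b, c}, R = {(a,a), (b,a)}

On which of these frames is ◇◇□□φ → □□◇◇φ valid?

This is the axiom for a generalized confluence (Geach) condition; its first-order frame correspondent is ∀x ∀y ∀z ((xR²y ∧ xR²z) → ∃w (yR²w ∧ zR²w)).
F1: fails — tR²v, tR²v but no w* with vR²w* and vR²w*.
F2: fails — aR²a, aR²b but no w with aR²w and bR²w.
F3: ✓.

F3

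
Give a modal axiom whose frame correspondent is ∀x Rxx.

This is reflexivity; the standard corresponding axiom is T: □s → s.
Suppose □s→s is valid. At any x set V(s)={w : Rxw}. Then □s holds at x, so s holds at x, i.e. Rxx.

□s → s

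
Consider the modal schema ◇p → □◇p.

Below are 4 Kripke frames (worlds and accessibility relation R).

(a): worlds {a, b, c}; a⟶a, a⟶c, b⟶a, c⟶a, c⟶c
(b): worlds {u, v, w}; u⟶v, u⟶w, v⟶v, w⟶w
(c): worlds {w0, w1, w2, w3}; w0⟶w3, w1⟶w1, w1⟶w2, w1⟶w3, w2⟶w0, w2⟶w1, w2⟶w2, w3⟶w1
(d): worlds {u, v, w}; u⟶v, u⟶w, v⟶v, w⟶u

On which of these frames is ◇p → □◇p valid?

Frame correspondent (Sahlqvist): ∀x ∀y ∀z (Rxy ∧ Rxz → Ryz) — i.e. the Euclidean property.
(a): holds.
(b): fails — Ruv and Ruw but not Rvw.
(c): fails — Rw0w3 and Rw0w3 but not Rw3w3.
(d): fails — Ruv and Ruw but not Rvw.

(a)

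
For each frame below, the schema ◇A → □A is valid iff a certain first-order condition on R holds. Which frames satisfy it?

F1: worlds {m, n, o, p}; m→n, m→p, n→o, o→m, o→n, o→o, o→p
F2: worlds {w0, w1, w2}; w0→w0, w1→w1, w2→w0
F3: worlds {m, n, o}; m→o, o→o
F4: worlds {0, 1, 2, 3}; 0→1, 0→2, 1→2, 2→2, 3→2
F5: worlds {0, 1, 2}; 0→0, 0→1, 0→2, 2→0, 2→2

F2, F3

Frame correspondent (Sahlqvist): ∀x ∀y ∀z (Rxy ∧ Rxz → y = z) — i.e. partial functionality.
F1: fails — m sees both n and p.
F2: ✓.
F3: ✓.
F4: fails — 0 sees both 1 and 2.
F5: fails — 0 sees both 0 and 1.
Valid on: F2, F3.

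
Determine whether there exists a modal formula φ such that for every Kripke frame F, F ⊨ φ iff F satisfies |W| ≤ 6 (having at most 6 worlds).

Modal frame validity is preserved under disjoint unions.
Any modal formula valid on each of 7 disjoint one-world frames is valid on their disjoint union (validity is preserved under disjoint unions). Each one-world frame has |W|=1≤6, but the union has |W|=7.
So no modal formula (or set of formulas) defines exactly the |W|≤6 frames.

Not modally definable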